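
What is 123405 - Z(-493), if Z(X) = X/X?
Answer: 123404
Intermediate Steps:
Z(X) = 1
123405 - Z(-493) = 123405 - 1*1 = 123405 - 1 = 123404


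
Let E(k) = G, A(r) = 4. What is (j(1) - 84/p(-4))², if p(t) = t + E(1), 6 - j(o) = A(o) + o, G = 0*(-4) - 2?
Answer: 225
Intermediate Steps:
G = -2 (G = 0 - 2 = -2)
E(k) = -2
j(o) = 2 - o (j(o) = 6 - (4 + o) = 6 + (-4 - o) = 2 - o)
p(t) = -2 + t (p(t) = t - 2 = -2 + t)
(j(1) - 84/p(-4))² = ((2 - 1*1) - 84/(-2 - 4))² = ((2 - 1) - 84/(-6))² = (1 - 84*(-⅙))² = (1 + 14)² = 15² = 225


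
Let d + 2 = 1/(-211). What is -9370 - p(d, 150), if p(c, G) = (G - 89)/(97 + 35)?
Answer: -1236901/132 ≈ -9370.5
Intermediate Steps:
d = -423/211 (d = -2 + 1/(-211) = -2 - 1/211 = -423/211 ≈ -2.0047)
p(c, G) = -89/132 + G/132 (p(c, G) = (-89 + G)/132 = (-89 + G)*(1/132) = -89/132 + G/132)
-9370 - p(d, 150) = -9370 - (-89/132 + (1/132)*150) = -9370 - (-89/132 + 25/22) = -9370 - 1*61/132 = -9370 - 61/132 = -1236901/132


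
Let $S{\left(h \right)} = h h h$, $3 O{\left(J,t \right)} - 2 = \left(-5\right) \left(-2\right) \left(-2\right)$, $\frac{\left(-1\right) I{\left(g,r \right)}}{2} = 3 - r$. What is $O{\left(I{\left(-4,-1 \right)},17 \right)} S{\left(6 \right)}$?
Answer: $-1296$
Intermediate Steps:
$I{\left(g,r \right)} = -6 + 2 r$ ($I{\left(g,r \right)} = - 2 \left(3 - r\right) = -6 + 2 r$)
$O{\left(J,t \right)} = -6$ ($O{\left(J,t \right)} = \frac{2}{3} + \frac{\left(-5\right) \left(-2\right) \left(-2\right)}{3} = \frac{2}{3} + \frac{10 \left(-2\right)}{3} = \frac{2}{3} + \frac{1}{3} \left(-20\right) = \frac{2}{3} - \frac{20}{3} = -6$)
$S{\left(h \right)} = h^{3}$ ($S{\left(h \right)} = h^{2} h = h^{3}$)
$O{\left(I{\left(-4,-1 \right)},17 \right)} S{\left(6 \right)} = - 6 \cdot 6^{3} = \left(-6\right) 216 = -1296$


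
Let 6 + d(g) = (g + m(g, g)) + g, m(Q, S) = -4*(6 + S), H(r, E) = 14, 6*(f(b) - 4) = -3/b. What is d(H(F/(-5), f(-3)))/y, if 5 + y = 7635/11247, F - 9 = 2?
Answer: 108721/8100 ≈ 13.422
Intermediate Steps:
f(b) = 4 - 1/(2*b) (f(b) = 4 + (-3/b)/6 = 4 - 1/(2*b))
F = 11 (F = 9 + 2 = 11)
m(Q, S) = -24 - 4*S
y = -16200/3749 (y = -5 + 7635/11247 = -5 + 7635*(1/11247) = -5 + 2545/3749 = -16200/3749 ≈ -4.3212)
d(g) = -30 - 2*g (d(g) = -6 + ((g + (-24 - 4*g)) + g) = -6 + ((-24 - 3*g) + g) = -6 + (-24 - 2*g) = -30 - 2*g)
d(H(F/(-5), f(-3)))/y = (-30 - 2*14)/(-16200/3749) = (-30 - 28)*(-3749/16200) = -58*(-3749/16200) = 108721/8100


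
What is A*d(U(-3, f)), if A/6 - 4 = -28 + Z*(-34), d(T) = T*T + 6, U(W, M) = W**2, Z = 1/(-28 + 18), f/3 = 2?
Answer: -53766/5 ≈ -10753.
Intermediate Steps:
f = 6 (f = 3*2 = 6)
Z = -1/10 (Z = 1/(-10) = -1/10 ≈ -0.10000)
d(T) = 6 + T**2 (d(T) = T**2 + 6 = 6 + T**2)
A = -618/5 (A = 24 + 6*(-28 - 1/10*(-34)) = 24 + 6*(-28 + 17/5) = 24 + 6*(-123/5) = 24 - 738/5 = -618/5 ≈ -123.60)
A*d(U(-3, f)) = -618*(6 + ((-3)**2)**2)/5 = -618*(6 + 9**2)/5 = -618*(6 + 81)/5 = -618/5*87 = -53766/5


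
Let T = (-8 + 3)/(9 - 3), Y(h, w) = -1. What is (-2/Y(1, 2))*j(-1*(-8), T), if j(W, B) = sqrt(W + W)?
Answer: 8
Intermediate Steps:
T = -5/6 ≈ -0.83333
j(W, B) = sqrt(2)*sqrt(W) (j(W, B) = sqrt(2*W) = sqrt(2)*sqrt(W))
(-2/Y(1, 2))*j(-1*(-8), T) = (-2/(-1))*(sqrt(2)*sqrt(-1*(-8))) = (-2*(-1))*(sqrt(2)*sqrt(8)) = 2*(sqrt(2)*(2*sqrt(2))) = 2*4 = 8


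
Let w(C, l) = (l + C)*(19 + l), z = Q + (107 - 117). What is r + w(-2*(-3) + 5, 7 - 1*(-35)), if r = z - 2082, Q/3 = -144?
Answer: 709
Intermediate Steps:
Q = -432 (Q = 3*(-144) = -432)
z = -442 (z = -432 + (107 - 117) = -432 - 10 = -442)
r = -2524 (r = -442 - 2082 = -2524)
w(C, l) = (19 + l)*(C + l) (w(C, l) = (C + l)*(19 + l) = (19 + l)*(C + l))
r + w(-2*(-3) + 5, 7 - 1*(-35)) = -2524 + ((7 - 1*(-35))² + 19*(-2*(-3) + 5) + 19*(7 - 1*(-35)) + (-2*(-3) + 5)*(7 - 1*(-35))) = -2524 + ((7 + 35)² + 19*(6 + 5) + 19*(7 + 35) + (6 + 5)*(7 + 35)) = -2524 + (42² + 19*11 + 19*42 + 11*42) = -2524 + (1764 + 209 + 798 + 462) = -2524 + 3233 = 709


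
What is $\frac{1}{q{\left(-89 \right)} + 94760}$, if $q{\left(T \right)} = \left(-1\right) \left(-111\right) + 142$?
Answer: $\frac{1}{95013} \approx 1.0525 \cdot 10^{-5}$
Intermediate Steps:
$q{\left(T \right)} = 253$ ($q{\left(T \right)} = 111 + 142 = 253$)
$\frac{1}{q{\left(-89 \right)} + 94760} = \frac{1}{253 + 94760} = \frac{1}{95013}$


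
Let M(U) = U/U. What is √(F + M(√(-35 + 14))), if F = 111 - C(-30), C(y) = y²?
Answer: 2*I*√197 ≈ 28.071*I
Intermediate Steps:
F = -789 (F = 111 - 1*(-30)² = 111 - 1*900 = 111 - 900 = -789)
M(U) = 1
√(F + M(√(-35 + 14))) = √(-789 + 1) = √(-788) = 2*I*√197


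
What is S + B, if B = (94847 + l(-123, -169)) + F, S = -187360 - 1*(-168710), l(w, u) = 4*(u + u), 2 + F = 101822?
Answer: 176665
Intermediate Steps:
F = 101820 (F = -2 + 101822 = 101820)
l(w, u) = 8*u (l(w, u) = 4*(2*u) = 8*u)
S = -18650 (S = -187360 + 168710 = -18650)
B = 195315 (B = (94847 + 8*(-169)) + 101820 = (94847 - 1352) + 101820 = 93495 + 101820 = 195315)
S + B = -18650 + 195315 = 176665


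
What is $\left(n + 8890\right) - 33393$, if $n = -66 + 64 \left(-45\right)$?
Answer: $-27449$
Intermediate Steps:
$n = -2946$ ($n = -66 - 2880 = -2946$)
$\left(n + 8890\right) - 33393 = \left(-2946 + 8890\right) - 33393 = 5944 - 33393 = -27449$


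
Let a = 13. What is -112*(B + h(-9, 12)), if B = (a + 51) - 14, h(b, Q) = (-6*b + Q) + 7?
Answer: -13776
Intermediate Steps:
h(b, Q) = 7 + Q - 6*b (h(b, Q) = (Q - 6*b) + 7 = 7 + Q - 6*b)
B = 50 (B = (13 + 51) - 14 = 64 - 14 = 50)
-112*(B + h(-9, 12)) = -112*(50 + (7 + 12 - 6*(-9))) = -112*(50 + (7 + 12 + 54)) = -112*(50 + 73) = -112*123 = -13776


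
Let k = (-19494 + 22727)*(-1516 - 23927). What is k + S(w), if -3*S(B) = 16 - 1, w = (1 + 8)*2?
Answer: -82257224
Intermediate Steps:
k = -82257219 (k = 3233*(-25443) = -82257219)
w = 18 (w = 9*2 = 18)
S(B) = -5 (S(B) = -(16 - 1)/3 = -⅓*15 = -5)
k + S(w) = -82257219 - 5 = -82257224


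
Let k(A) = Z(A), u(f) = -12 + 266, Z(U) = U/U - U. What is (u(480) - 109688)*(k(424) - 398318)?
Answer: 43635822594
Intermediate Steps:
Z(U) = 1 - U
u(f) = 254
k(A) = 1 - A
(u(480) - 109688)*(k(424) - 398318) = (254 - 109688)*((1 - 1*424) - 398318) = -109434*((1 - 424) - 398318) = -109434*(-423 - 398318) = -109434*(-398741) = 43635822594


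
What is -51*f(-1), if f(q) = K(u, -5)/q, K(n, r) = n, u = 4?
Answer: 204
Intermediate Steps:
f(q) = 4/q
-51*f(-1) = -204/(-1) = -204*(-1) = -51*(-4) = 204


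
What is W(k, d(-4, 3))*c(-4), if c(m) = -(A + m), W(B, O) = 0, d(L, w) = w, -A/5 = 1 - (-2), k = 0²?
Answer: 0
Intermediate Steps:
k = 0
A = -15 (A = -5*(1 - (-2)) = -5*(1 - 1*(-2)) = -5*(1 + 2) = -5*3 = -15)
c(m) = 15 - m (c(m) = -(-15 + m) = 15 - m)
W(k, d(-4, 3))*c(-4) = 0*(15 - 1*(-4)) = 0*(15 + 4) = 0*19 = 0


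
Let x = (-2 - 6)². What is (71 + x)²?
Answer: 18225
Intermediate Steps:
x = 64 (x = (-8)² = 64)
(71 + x)² = (71 + 64)² = 135² = 18225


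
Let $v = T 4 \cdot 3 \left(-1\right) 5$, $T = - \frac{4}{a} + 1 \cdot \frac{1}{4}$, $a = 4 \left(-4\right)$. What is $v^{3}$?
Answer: $-27000$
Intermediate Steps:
$a = -16$
$T = \frac{1}{2}$ ($T = - \frac{4}{-16} + 1 \cdot \frac{1}{4} = \left(-4\right) \left(- \frac{1}{16}\right) + 1 \cdot \frac{1}{4} = \frac{1}{4} + \frac{1}{4} = \frac{1}{2} \approx 0.5$)
$v = -30$ ($v = \frac{1}{2} \cdot 4 \cdot 3 \left(-1\right) 5 = 2 \left(\left(-3\right) 5\right) = 2 \left(-15\right) = -30$)
$v^{3} = \left(-30\right)^{3} = -27000$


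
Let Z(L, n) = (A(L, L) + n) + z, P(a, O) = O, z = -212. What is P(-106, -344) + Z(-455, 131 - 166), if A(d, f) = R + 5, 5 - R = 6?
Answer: -587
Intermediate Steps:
R = -1 (R = 5 - 1*6 = 5 - 6 = -1)
A(d, f) = 4 (A(d, f) = -1 + 5 = 4)
Z(L, n) = -208 + n (Z(L, n) = (4 + n) - 212 = -208 + n)
P(-106, -344) + Z(-455, 131 - 166) = -344 + (-208 + (131 - 166)) = -344 + (-208 - 35) = -344 - 243 = -587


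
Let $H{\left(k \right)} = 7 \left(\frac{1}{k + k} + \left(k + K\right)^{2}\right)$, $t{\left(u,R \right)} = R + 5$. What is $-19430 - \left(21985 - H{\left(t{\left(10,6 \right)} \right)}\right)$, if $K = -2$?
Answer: $- \frac{898649}{22} \approx -40848.0$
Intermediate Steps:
$t{\left(u,R \right)} = 5 + R$
$H{\left(k \right)} = 7 \left(-2 + k\right)^{2} + \frac{7}{2 k}$ ($H{\left(k \right)} = 7 \left(\frac{1}{k + k} + \left(k - 2\right)^{2}\right) = 7 \left(\frac{1}{2 k} + \left(-2 + k\right)^{2}\right) = 7 \left(\left(-2 + k\right)^{2} + \frac{1}{2 k}\right) = 7 \left(-2 + k\right)^{2} + \frac{7}{2 k}$)
$-19430 - \left(21985 - H{\left(t{\left(10,6 \right)} \right)}\right) = -19430 - \left(21985 - \left(7 \left(-2 + \left(5 + 6\right)\right)^{2} + \frac{7}{2 \left(5 + 6\right)}\right)\right) = -19430 - \left(21985 - \left(7 \left(-2 + 11\right)^{2} + \frac{7}{2 \cdot 11}\right)\right) = -19430 - \left(21985 - \left(7 \cdot 9^{2} + \frac{7}{2} \cdot \frac{1}{11}\right)\right) = -19430 - \left(21985 - \left(7 \cdot 81 + \frac{7}{22}\right)\right) = -19430 - \left(21985 - \left(567 + \frac{7}{22}\right)\right) = -19430 - \left(21985 - \frac{12481}{22}\right) = -19430 - \frac{471189}{22} = - \frac{898649}{22}$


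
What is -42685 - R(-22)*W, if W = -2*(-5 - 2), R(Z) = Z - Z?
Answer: -42685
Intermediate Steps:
R(Z) = 0
W = 14 (W = -2*(-7) = 14)
-42685 - R(-22)*W = -42685 - 0*14 = -42685 - 1*0 = -42685 + 0 = -42685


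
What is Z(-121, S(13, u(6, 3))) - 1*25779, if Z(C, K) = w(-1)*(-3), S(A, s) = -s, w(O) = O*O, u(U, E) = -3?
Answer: -25782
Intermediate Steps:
w(O) = O²
Z(C, K) = -3 (Z(C, K) = (-1)²*(-3) = 1*(-3) = -3)
Z(-121, S(13, u(6, 3))) - 1*25779 = -3 - 1*25779 = -3 - 25779 = -25782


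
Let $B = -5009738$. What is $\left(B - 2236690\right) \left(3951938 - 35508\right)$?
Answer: $-28380128012040$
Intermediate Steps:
$\left(B - 2236690\right) \left(3951938 - 35508\right) = \left(-5009738 - 2236690\right) \left(3951938 - 35508\right) = - 7246428 \left(3951938 - 35508\right) = \left(-7246428\right) 3916430 = -28380128012040$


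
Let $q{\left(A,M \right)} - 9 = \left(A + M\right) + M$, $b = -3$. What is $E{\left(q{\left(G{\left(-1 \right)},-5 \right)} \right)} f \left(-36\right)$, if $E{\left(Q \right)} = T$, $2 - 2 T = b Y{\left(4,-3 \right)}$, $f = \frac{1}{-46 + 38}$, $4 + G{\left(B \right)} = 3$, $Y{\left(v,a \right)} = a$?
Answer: $- \frac{63}{4} \approx -15.75$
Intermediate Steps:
$G{\left(B \right)} = -1$ ($G{\left(B \right)} = -4 + 3 = -1$)
$q{\left(A,M \right)} = 9 + A + 2 M$ ($q{\left(A,M \right)} = 9 + \left(\left(A + M\right) + M\right) = 9 + \left(A + 2 M\right) = 9 + A + 2 M$)
$f = - \frac{1}{8}$ ($f = \frac{1}{-8} = - \frac{1}{8} \approx -0.125$)
$T = - \frac{7}{2}$ ($T = 1 - \frac{\left(-3\right) \left(-3\right)}{2} = 1 - \frac{9}{2} = - \frac{7}{2} \approx -3.5$)
$E{\left(Q \right)} = - \frac{7}{2}$
$E{\left(q{\left(G{\left(-1 \right)},-5 \right)} \right)} f \left(-36\right) = \left(- \frac{7}{2}\right) \left(- \frac{1}{8}\right) \left(-36\right) = \frac{7}{16} \left(-36\right) = - \frac{63}{4}$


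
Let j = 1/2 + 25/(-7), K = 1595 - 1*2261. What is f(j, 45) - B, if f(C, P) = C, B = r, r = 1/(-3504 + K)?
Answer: -44824/14595 ≈ -3.0712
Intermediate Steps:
K = -666 (K = 1595 - 2261 = -666)
r = -1/4170 (r = 1/(-3504 - 666) = 1/(-4170) = -1/4170 ≈ -0.00023981)
B = -1/4170 ≈ -0.00023981
j = -43/14 (j = 1*(½) + 25*(-⅐) = ½ - 25/7 = -43/14 ≈ -3.0714)
f(j, 45) - B = -43/14 - 1*(-1/4170) = -43/14 + 1/4170 = -44824/14595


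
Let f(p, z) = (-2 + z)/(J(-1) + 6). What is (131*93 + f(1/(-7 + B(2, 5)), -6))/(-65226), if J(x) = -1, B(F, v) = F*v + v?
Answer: -8701/46590 ≈ -0.18676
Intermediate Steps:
B(F, v) = v + F*v
f(p, z) = -2/5 + z/5 (f(p, z) = (-2 + z)/(-1 + 6) = (-2 + z)/5 = (-2 + z)*(1/5) = -2/5 + z/5)
(131*93 + f(1/(-7 + B(2, 5)), -6))/(-65226) = (131*93 + (-2/5 + (1/5)*(-6)))/(-65226) = (12183 + (-2/5 - 6/5))*(-1/65226) = (12183 - 8/5)*(-1/65226) = (60907/5)*(-1/65226) = -8701/46590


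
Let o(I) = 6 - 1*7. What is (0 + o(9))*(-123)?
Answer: 123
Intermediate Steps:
o(I) = -1 (o(I) = 6 - 7 = -1)
(0 + o(9))*(-123) = (0 - 1)*(-123) = -1*(-123) = 123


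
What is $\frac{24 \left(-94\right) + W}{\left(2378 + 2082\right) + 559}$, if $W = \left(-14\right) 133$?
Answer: $- \frac{4118}{5019} \approx -0.82048$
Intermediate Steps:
$W = -1862$
$\frac{24 \left(-94\right) + W}{\left(2378 + 2082\right) + 559} = \frac{24 \left(-94\right) - 1862}{\left(2378 + 2082\right) + 559} = \frac{-2256 - 1862}{4460 + 559} = - \frac{4118}{5019}$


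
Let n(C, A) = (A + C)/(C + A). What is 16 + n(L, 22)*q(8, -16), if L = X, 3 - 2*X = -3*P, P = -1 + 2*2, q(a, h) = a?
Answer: 24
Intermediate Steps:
P = 3 (P = -1 + 4 = 3)
X = 6 (X = 3/2 - (-3)*3/2 = 3/2 - 1/2*(-9) = 3/2 + 9/2 = 6)
L = 6
n(C, A) = 1 (n(C, A) = (A + C)/(A + C) = 1)
16 + n(L, 22)*q(8, -16) = 16 + 1*8 = 16 + 8 = 24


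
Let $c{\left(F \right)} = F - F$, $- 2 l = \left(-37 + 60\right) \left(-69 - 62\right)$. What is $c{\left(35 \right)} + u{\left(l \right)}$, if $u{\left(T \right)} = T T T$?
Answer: $\frac{27352523197}{8} \approx 3.4191 \cdot 10^{9}$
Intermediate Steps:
$l = \frac{3013}{2}$ ($l = - \frac{\left(-37 + 60\right) \left(-69 - 62\right)}{2} = - \frac{23 \left(-69 - 62\right)}{2} = - \frac{23 \left(-131\right)}{2} = \left(- \frac{1}{2}\right) \left(-3013\right) = \frac{3013}{2} \approx 1506.5$)
$c{\left(F \right)} = 0$
$u{\left(T \right)} = T^{3}$ ($u{\left(T \right)} = T^{2} T = T^{3}$)
$c{\left(35 \right)} + u{\left(l \right)} = 0 + \left(\frac{3013}{2}\right)^{3} = 0 + \frac{27352523197}{8} = \frac{27352523197}{8}$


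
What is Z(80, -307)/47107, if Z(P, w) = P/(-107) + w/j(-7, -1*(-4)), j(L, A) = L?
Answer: 32289/35283143 ≈ 0.00091514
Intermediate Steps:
Z(P, w) = -w/7 - P/107 (Z(P, w) = P/(-107) + w/(-7) = P*(-1/107) + w*(-1/7) = -P/107 - w/7 = -w/7 - P/107)
Z(80, -307)/47107 = (-1/7*(-307) - 1/107*80)/47107 = (307/7 - 80/107)*(1/47107) = (32289/749)*(1/47107) = 32289/35283143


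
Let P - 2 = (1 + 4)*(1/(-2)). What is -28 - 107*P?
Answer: 51/2 ≈ 25.500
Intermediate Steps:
P = -½ (P = 2 + (1 + 4)*(1/(-2)) = 2 + 5*(1*(-½)) = 2 + 5*(-½) = 2 - 5/2 = -½ ≈ -0.50000)
-28 - 107*P = -28 - 107*(-½) = -28 + 107/2 = 51/2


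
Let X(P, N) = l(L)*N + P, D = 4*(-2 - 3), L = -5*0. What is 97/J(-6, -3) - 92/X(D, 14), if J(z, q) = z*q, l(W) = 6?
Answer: 569/144 ≈ 3.9514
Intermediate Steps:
L = 0
J(z, q) = q*z
D = -20 (D = 4*(-5) = -20)
X(P, N) = P + 6*N (X(P, N) = 6*N + P = P + 6*N)
97/J(-6, -3) - 92/X(D, 14) = 97/((-3*(-6))) - 92/(-20 + 6*14) = 97/18 - 92/(-20 + 84) = 97*(1/18) - 92/64 = 97/18 - 92*1/64 = 97/18 - 23/16 = 569/144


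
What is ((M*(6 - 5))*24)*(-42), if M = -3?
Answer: 3024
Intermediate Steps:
((M*(6 - 5))*24)*(-42) = (-3*(6 - 5)*24)*(-42) = (-3*1*24)*(-42) = -3*24*(-42) = -72*(-42) = 3024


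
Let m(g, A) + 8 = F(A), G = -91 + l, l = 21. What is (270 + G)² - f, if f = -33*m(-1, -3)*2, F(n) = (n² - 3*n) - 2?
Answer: 40528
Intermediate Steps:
F(n) = -2 + n² - 3*n
G = -70 (G = -91 + 21 = -70)
m(g, A) = -10 + A² - 3*A (m(g, A) = -8 + (-2 + A² - 3*A) = -10 + A² - 3*A)
f = -528 (f = -33*(-10 + (-3)² - 3*(-3))*2 = -33*(-10 + 9 + 9)*2 = -33*8*2 = -264*2 = -528)
(270 + G)² - f = (270 - 70)² - 1*(-528) = 200² + 528 = 40000 + 528 = 40528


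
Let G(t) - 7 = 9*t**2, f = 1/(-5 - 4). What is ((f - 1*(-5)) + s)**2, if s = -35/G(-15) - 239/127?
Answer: 2989574329/334450944 ≈ 8.9388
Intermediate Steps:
f = -1/9 (f = 1/(-9) = -1/9 ≈ -0.11111)
G(t) = 7 + 9*t**2
s = -3859/2032 (s = -35/(7 + 9*(-15)**2) - 239/127 = -35/(7 + 9*225) - 239*1/127 = -35/(7 + 2025) - 239/127 = -35/2032 - 239/127 = -3859/2032 ≈ -1.8991)
((f - 1*(-5)) + s)**2 = ((-1/9 - 1*(-5)) - 3859/2032)**2 = ((-1/9 + 5) - 3859/2032)**2 = (44/9 - 3859/2032)**2 = (54677/18288)**2 = 2989574329/334450944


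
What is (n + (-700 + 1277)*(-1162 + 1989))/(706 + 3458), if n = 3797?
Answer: 120244/1041 ≈ 115.51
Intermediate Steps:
(n + (-700 + 1277)*(-1162 + 1989))/(706 + 3458) = (3797 + (-700 + 1277)*(-1162 + 1989))/(706 + 3458) = (3797 + 577*827)/4164 = (3797 + 477179)*(1/4164) = 480976*(1/4164) = 120244/1041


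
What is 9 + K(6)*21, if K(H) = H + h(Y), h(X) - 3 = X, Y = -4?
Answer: 114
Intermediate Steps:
h(X) = 3 + X
K(H) = -1 + H (K(H) = H + (3 - 4) = H - 1 = -1 + H)
9 + K(6)*21 = 9 + (-1 + 6)*21 = 9 + 5*21 = 9 + 105 = 114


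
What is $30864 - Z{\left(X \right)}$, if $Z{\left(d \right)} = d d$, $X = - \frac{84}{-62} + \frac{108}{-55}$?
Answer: $\frac{89721342156}{2907025} \approx 30864.0$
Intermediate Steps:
$X = - \frac{1038}{1705}$ ($X = \left(-84\right) \left(- \frac{1}{62}\right) + 108 \left(- \frac{1}{55}\right) = \frac{42}{31} - \frac{108}{55} = - \frac{1038}{1705} \approx -0.6088$)
$Z{\left(d \right)} = d^{2}$
$30864 - Z{\left(X \right)} = 30864 - \left(- \frac{1038}{1705}\right)^{2} = 30864 - \frac{1077444}{2907025} = \frac{89721342156}{2907025}$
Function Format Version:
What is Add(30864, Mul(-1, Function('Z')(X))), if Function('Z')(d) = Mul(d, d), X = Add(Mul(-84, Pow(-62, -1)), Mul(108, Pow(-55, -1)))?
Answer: Rational(89721342156, 2907025) ≈ 30864.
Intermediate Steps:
X = Rational(-1038, 1705) (X = Add(Mul(-84, Rational(-1, 62)), Mul(108, Rational(-1, 55))) = Add(Rational(42, 31), Rational(-108, 55)) = Rational(-1038, 1705) ≈ -0.60880)
Function('Z')(d) = Pow(d, 2)
Add(30864, Mul(-1, Function('Z')(X))) = Add(30864, Mul(-1, Pow(Rational(-1038, 1705), 2))) = Add(30864, Mul(-1, Rational(1077444, 2907025))) = Add(30864, Rational(-1077444, 2907025)) = Rational(89721342156, 2907025)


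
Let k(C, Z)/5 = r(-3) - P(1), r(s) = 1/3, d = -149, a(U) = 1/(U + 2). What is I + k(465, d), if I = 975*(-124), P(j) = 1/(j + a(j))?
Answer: -1450825/12 ≈ -1.2090e+5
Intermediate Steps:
a(U) = 1/(2 + U)
P(j) = 1/(j + 1/(2 + j))
r(s) = ⅓
I = -120900
k(C, Z) = -25/12 (k(C, Z) = 5*(⅓ - (2 + 1)/(1 + 1*(2 + 1))) = 5*(⅓ - 3/(1 + 1*3)) = 5*(⅓ - 3/(1 + 3)) = 5*(⅓ - 3/4) = 5*(⅓ - 1*¾) = 5*(⅓ - ¾) = 5*(-5/12) = -25/12)
I + k(465, d) = -120900 - 25/12 = -1450825/12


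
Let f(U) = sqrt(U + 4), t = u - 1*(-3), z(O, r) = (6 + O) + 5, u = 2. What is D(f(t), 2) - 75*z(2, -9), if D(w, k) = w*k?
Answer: -969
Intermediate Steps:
z(O, r) = 11 + O
t = 5 (t = 2 - 1*(-3) = 2 + 3 = 5)
f(U) = sqrt(4 + U)
D(w, k) = k*w
D(f(t), 2) - 75*z(2, -9) = 2*sqrt(4 + 5) - 75*(11 + 2) = 2*sqrt(9) - 75*13 = 2*3 - 975 = 6 - 975 = -969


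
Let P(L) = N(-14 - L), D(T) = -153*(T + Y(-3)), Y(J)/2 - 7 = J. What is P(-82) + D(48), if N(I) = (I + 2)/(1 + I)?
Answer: -591122/69 ≈ -8567.0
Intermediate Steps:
Y(J) = 14 + 2*J
D(T) = -1224 - 153*T (D(T) = -153*(T + (14 + 2*(-3))) = -153*(T + (14 - 6)) = -153*(T + 8) = -153*(8 + T) = -1224 - 153*T)
N(I) = (2 + I)/(1 + I)
P(L) = (-12 - L)/(-13 - L) (P(L) = (2 + (-14 - L))/(1 + (-14 - L)) = (-12 - L)/(-13 - L))
P(-82) + D(48) = (12 - 82)/(13 - 82) + (-1224 - 153*48) = -70/(-69) + (-1224 - 7344) = -1/69*(-70) - 8568 = 70/69 - 8568 = -591122/69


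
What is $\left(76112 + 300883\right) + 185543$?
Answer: $562538$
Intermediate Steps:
$\left(76112 + 300883\right) + 185543 = 376995 + 185543 = 562538$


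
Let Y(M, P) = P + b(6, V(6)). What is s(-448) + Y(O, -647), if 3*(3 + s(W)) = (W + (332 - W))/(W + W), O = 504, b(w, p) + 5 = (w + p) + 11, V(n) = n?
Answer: -424787/672 ≈ -632.12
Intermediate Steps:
b(w, p) = 6 + p + w (b(w, p) = -5 + ((w + p) + 11) = -5 + ((p + w) + 11) = -5 + (11 + p + w) = 6 + p + w)
Y(M, P) = 18 + P (Y(M, P) = P + (6 + 6 + 6) = P + 18 = 18 + P)
s(W) = -3 + 166/(3*W) (s(W) = -3 + ((W + (332 - W))/(W + W))/3 = -3 + (332/((2*W)))/3 = -3 + (332*(1/(2*W)))/3 = -3 + (166/W)/3 = -3 + 166/(3*W))
s(-448) + Y(O, -647) = (-3 + (166/3)/(-448)) + (18 - 647) = (-3 + (166/3)*(-1/448)) - 629 = (-3 - 83/672) - 629 = -2099/672 - 629 = -424787/672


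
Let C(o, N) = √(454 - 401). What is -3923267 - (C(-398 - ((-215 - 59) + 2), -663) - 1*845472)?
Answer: -3077795 - √53 ≈ -3.0778e+6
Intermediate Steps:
C(o, N) = √53
-3923267 - (C(-398 - ((-215 - 59) + 2), -663) - 1*845472) = -3923267 - (√53 - 1*845472) = -3923267 - (√53 - 845472) = -3923267 - (-845472 + √53) = -3923267 + (845472 - √53) = -3077795 - √53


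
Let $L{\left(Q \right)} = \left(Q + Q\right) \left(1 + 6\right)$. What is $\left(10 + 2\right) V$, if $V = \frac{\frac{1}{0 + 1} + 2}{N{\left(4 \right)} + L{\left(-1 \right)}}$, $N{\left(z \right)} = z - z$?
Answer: $- \frac{18}{7} \approx -2.5714$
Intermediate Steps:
$N{\left(z \right)} = 0$
$L{\left(Q \right)} = 14 Q$ ($L{\left(Q \right)} = 2 Q 7 = 14 Q$)
$V = - \frac{3}{14}$ ($V = \frac{\frac{1}{0 + 1} + 2}{0 + 14 \left(-1\right)} = \frac{1^{-1} + 2}{0 - 14} = \frac{1 + 2}{-14} = 3 \left(- \frac{1}{14}\right) = - \frac{3}{14} \approx -0.21429$)
$\left(10 + 2\right) V = \left(10 + 2\right) \left(- \frac{3}{14}\right) = 12 \left(- \frac{3}{14}\right) = - \frac{18}{7}$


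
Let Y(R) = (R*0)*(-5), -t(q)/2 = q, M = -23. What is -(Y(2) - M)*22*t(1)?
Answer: 1012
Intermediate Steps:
t(q) = -2*q
Y(R) = 0 (Y(R) = 0*(-5) = 0)
-(Y(2) - M)*22*t(1) = -(0 - 1*(-23))*22*(-2*1) = -(0 + 23)*22*(-2) = -23*22*(-2) = -506*(-2) = -1*(-1012) = 1012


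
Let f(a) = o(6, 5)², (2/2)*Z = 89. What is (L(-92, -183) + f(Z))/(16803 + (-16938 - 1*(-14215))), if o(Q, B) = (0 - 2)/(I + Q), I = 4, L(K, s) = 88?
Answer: 2201/352000 ≈ 0.0062528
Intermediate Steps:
Z = 89
o(Q, B) = -2/(4 + Q) (o(Q, B) = (0 - 2)/(4 + Q) = -2/(4 + Q))
f(a) = 1/25 (f(a) = (-2/(4 + 6))² = (-2/10)² = (-2*⅒)² = (-⅕)² = 1/25)
(L(-92, -183) + f(Z))/(16803 + (-16938 - 1*(-14215))) = (88 + 1/25)/(16803 + (-16938 - 1*(-14215))) = 2201/(25*(16803 + (-16938 + 14215))) = 2201/(25*(16803 - 2723)) = (2201/25)/14080 = (2201/25)*(1/14080) = 2201/352000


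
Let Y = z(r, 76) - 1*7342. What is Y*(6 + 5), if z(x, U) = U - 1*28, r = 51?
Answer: -80234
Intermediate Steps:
z(x, U) = -28 + U (z(x, U) = U - 28 = -28 + U)
Y = -7294 (Y = (-28 + 76) - 1*7342 = 48 - 7342 = -7294)
Y*(6 + 5) = -7294*(6 + 5) = -7294*11 = -80234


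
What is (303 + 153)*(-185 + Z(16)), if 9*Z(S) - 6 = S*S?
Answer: -213256/3 ≈ -71085.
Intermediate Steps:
Z(S) = 2/3 + S**2/9 (Z(S) = 2/3 + (S*S)/9 = 2/3 + S**2/9)
(303 + 153)*(-185 + Z(16)) = (303 + 153)*(-185 + (2/3 + (1/9)*16**2)) = 456*(-185 + (2/3 + (1/9)*256)) = 456*(-185 + (2/3 + 256/9)) = 456*(-185 + 262/9) = 456*(-1403/9) = -213256/3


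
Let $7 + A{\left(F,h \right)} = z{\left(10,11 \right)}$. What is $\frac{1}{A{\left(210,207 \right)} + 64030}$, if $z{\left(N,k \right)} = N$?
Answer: $\frac{1}{64033} \approx 1.5617 \cdot 10^{-5}$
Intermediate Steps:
$A{\left(F,h \right)} = 3$ ($A{\left(F,h \right)} = -7 + 10 = 3$)
$\frac{1}{A{\left(210,207 \right)} + 64030} = \frac{1}{3 + 64030} = \frac{1}{64033}$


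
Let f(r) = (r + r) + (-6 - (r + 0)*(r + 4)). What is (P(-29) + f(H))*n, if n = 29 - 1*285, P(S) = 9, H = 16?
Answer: 72960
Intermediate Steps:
f(r) = -6 + 2*r - r*(4 + r) (f(r) = 2*r + (-6 - r*(4 + r)) = -6 + 2*r - r*(4 + r))
n = -256 (n = 29 - 285 = -256)
(P(-29) + f(H))*n = (9 + (-6 - 1*16**2 - 2*16))*(-256) = (9 + (-6 - 1*256 - 32))*(-256) = (9 + (-6 - 256 - 32))*(-256) = (9 - 294)*(-256) = -285*(-256) = 72960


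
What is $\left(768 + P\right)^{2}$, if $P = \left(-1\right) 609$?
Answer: $25281$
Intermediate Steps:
$P = -609$
$\left(768 + P\right)^{2} = \left(768 - 609\right)^{2} = 159^{2} = 25281$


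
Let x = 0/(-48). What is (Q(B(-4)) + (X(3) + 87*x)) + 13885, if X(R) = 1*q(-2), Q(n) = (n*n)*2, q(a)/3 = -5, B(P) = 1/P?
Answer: 110961/8 ≈ 13870.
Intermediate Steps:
q(a) = -15 (q(a) = 3*(-5) = -15)
Q(n) = 2*n**2 (Q(n) = n**2*2 = 2*n**2)
X(R) = -15 (X(R) = 1*(-15) = -15)
x = 0 (x = 0*(-1/48) = 0)
(Q(B(-4)) + (X(3) + 87*x)) + 13885 = (2*(1/(-4))**2 + (-15 + 87*0)) + 13885 = (2*(-1/4)**2 + (-15 + 0)) + 13885 = (2*(1/16) - 15) + 13885 = (1/8 - 15) + 13885 = -119/8 + 13885 = 110961/8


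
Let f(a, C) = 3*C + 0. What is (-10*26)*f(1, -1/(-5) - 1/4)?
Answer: 39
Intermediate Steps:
f(a, C) = 3*C
(-10*26)*f(1, -1/(-5) - 1/4) = (-10*26)*(3*(-1/(-5) - 1/4)) = -780*(-1*(-1/5) - 1*1/4) = -780*(1/5 - 1/4) = -780*(-1)/20 = -260*(-3/20) = 39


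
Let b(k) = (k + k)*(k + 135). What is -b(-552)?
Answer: -460368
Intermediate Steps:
b(k) = 2*k*(135 + k) (b(k) = (2*k)*(135 + k) = 2*k*(135 + k))
-b(-552) = -2*(-552)*(135 - 552) = -2*(-552)*(-417) = -1*460368 = -460368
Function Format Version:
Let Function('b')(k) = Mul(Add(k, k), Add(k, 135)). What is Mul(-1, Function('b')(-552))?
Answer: -460368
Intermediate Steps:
Function('b')(k) = Mul(2, k, Add(135, k)) (Function('b')(k) = Mul(Mul(2, k), Add(135, k)) = Mul(2, k, Add(135, k)))
Mul(-1, Function('b')(-552)) = Mul(-1, Mul(2, -552, Add(135, -552))) = Mul(-1, Mul(2, -552, -417)) = Mul(-1, 460368) = -460368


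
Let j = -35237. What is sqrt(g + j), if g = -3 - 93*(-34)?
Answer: I*sqrt(32078) ≈ 179.1*I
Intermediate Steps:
g = 3159 (g = -3 + 3162 = 3159)
sqrt(g + j) = sqrt(3159 - 35237) = sqrt(-32078) = I*sqrt(32078)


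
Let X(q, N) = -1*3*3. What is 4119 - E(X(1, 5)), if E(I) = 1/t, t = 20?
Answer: 82379/20 ≈ 4119.0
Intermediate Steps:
X(q, N) = -9 (X(q, N) = -3*3 = -9)
E(I) = 1/20
4119 - E(X(1, 5)) = 4119 - 1*1/20 = 4119 - 1/20 = 82379/20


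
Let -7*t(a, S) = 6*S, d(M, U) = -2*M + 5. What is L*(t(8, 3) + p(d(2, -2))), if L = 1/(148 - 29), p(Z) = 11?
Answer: 59/833 ≈ 0.070828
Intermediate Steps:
d(M, U) = 5 - 2*M
t(a, S) = -6*S/7
L = 1/119 ≈ 0.0084034
L*(t(8, 3) + p(d(2, -2))) = (-6/7*3 + 11)/119 = (-18/7 + 11)/119 = (1/119)*(59/7) = 59/833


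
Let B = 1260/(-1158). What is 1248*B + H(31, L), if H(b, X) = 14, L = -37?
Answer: -259378/193 ≈ -1343.9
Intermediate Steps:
B = -210/193 (B = 1260*(-1/1158) = -210/193 ≈ -1.0881)
1248*B + H(31, L) = 1248*(-210/193) + 14 = -262080/193 + 14 = -259378/193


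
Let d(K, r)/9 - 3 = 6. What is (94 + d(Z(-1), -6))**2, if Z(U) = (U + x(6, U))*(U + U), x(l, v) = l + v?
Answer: 30625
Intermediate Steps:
Z(U) = 2*U*(6 + 2*U) (Z(U) = (U + (6 + U))*(U + U) = (6 + 2*U)*(2*U) = 2*U*(6 + 2*U))
d(K, r) = 81 (d(K, r) = 27 + 9*6 = 27 + 54 = 81)
(94 + d(Z(-1), -6))**2 = (94 + 81)**2 = 175**2 = 30625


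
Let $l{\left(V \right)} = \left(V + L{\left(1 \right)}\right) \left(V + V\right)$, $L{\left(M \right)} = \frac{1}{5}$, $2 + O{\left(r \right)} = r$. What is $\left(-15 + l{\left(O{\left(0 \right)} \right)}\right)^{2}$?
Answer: $\frac{1521}{25} \approx 60.84$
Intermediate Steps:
$O{\left(r \right)} = -2 + r$
$L{\left(M \right)} = \frac{1}{5}$
$l{\left(V \right)} = 2 V \left(\frac{1}{5} + V\right)$ ($l{\left(V \right)} = \left(V + \frac{1}{5}\right) \left(V + V\right) = \left(\frac{1}{5} + V\right) 2 V = 2 V \left(\frac{1}{5} + V\right)$)
$\left(-15 + l{\left(O{\left(0 \right)} \right)}\right)^{2} = \left(-15 + \frac{2 \left(-2 + 0\right) \left(1 + 5 \left(-2 + 0\right)\right)}{5}\right)^{2} = \left(-15 + \frac{2}{5} \left(-2\right) \left(1 + 5 \left(-2\right)\right)\right)^{2} = \left(-15 + \frac{2}{5} \left(-2\right) \left(1 - 10\right)\right)^{2} = \left(-15 + \frac{2}{5} \left(-2\right) \left(-9\right)\right)^{2} = \left(-15 + \frac{36}{5}\right)^{2} = \left(- \frac{39}{5}\right)^{2} = \frac{1521}{25}$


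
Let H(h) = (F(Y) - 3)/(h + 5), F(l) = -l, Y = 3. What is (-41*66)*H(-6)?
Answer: -16236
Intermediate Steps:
H(h) = -6/(5 + h) (H(h) = (-1*3 - 3)/(h + 5) = (-3 - 3)/(5 + h) = -6/(5 + h))
(-41*66)*H(-6) = (-41*66)*(-6/(5 - 6)) = -(-16236)/(-1) = -(-16236)*(-1) = -2706*6 = -16236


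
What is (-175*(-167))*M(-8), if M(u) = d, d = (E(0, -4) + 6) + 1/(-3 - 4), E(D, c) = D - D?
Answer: 171175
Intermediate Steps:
E(D, c) = 0
d = 41/7 (d = (0 + 6) + 1/(-3 - 4) = 6 + 1/(-7) = 6 - ⅐ = 41/7 ≈ 5.8571)
M(u) = 41/7
(-175*(-167))*M(-8) = -175*(-167)*(41/7) = 29225*(41/7) = 171175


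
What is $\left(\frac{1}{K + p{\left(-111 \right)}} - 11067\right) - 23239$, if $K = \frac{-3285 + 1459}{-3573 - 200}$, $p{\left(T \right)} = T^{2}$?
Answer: $- \frac{144986383971}{4226269} \approx -34306.0$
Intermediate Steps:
$K = \frac{166}{343}$ ($K = - \frac{1826}{-3773} = \left(-1826\right) \left(- \frac{1}{3773}\right) = \frac{166}{343} \approx 0.48396$)
$\left(\frac{1}{K + p{\left(-111 \right)}} - 11067\right) - 23239 = \left(\frac{1}{\frac{166}{343} + \left(-111\right)^{2}} - 11067\right) - 23239 = \left(\frac{1}{\frac{166}{343} + 12321} - 11067\right) - 23239 = \left(\frac{1}{\frac{4226269}{343}} - 11067\right) - 23239 = \left(\frac{343}{4226269} - 11067\right) - 23239 = - \frac{46772118680}{4226269} - 23239 = - \frac{144986383971}{4226269}$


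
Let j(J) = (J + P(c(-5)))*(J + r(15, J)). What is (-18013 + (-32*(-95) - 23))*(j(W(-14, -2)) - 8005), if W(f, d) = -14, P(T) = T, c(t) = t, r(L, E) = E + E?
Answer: 108076172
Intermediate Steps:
r(L, E) = 2*E
j(J) = 3*J*(-5 + J) (j(J) = (J - 5)*(J + 2*J) = (-5 + J)*(3*J) = 3*J*(-5 + J))
(-18013 + (-32*(-95) - 23))*(j(W(-14, -2)) - 8005) = (-18013 + (-32*(-95) - 23))*(3*(-14)*(-5 - 14) - 8005) = (-18013 + (3040 - 23))*(3*(-14)*(-19) - 8005) = (-18013 + 3017)*(798 - 8005) = -14996*(-7207) = 108076172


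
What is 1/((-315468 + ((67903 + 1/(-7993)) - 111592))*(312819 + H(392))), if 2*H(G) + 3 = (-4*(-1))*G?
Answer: -7993/900268966580053 ≈ -8.8785e-12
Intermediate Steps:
H(G) = -3/2 + 2*G (H(G) = -3/2 + ((-4*(-1))*G)/2 = -3/2 + (4*G)/2 = -3/2 + 2*G)
1/((-315468 + ((67903 + 1/(-7993)) - 111592))*(312819 + H(392))) = 1/((-315468 + ((67903 + 1/(-7993)) - 111592))*(312819 + (-3/2 + 2*392))) = 1/((-315468 + ((67903 - 1/7993) - 111592))*(312819 + (-3/2 + 784))) = 1/((-315468 + (542748678/7993 - 111592))*(312819 + 1565/2)) = 1/((-315468 - 349206178/7993)*(627203/2)) = 1/(-2870741902/7993*627203/2) = 1/(-900268966580053/7993) = -7993/900268966580053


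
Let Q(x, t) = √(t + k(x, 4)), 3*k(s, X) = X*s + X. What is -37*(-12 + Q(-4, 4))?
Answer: 444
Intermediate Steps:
k(s, X) = X/3 + X*s/3 (k(s, X) = (X*s + X)/3 = (X + X*s)/3 = X/3 + X*s/3)
Q(x, t) = √(4/3 + t + 4*x/3) (Q(x, t) = √(t + (⅓)*4*(1 + x)) = √(t + (4/3 + 4*x/3)) = √(4/3 + t + 4*x/3))
-37*(-12 + Q(-4, 4)) = -37*(-12 + √(12 + 9*4 + 12*(-4))/3) = -37*(-12 + √(12 + 36 - 48)/3) = -37*(-12 + √0/3) = -37*(-12 + (⅓)*0) = -37*(-12 + 0) = -37*(-12) = 444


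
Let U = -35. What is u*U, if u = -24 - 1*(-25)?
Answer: -35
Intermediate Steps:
u = 1 (u = -24 + 25 = 1)
u*U = 1*(-35) = -35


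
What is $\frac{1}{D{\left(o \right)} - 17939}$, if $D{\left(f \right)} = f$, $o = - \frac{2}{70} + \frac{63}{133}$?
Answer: $- \frac{665}{11929139} \approx -5.5746 \cdot 10^{-5}$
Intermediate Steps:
$o = \frac{296}{665}$ ($o = \left(-2\right) \frac{1}{70} + 63 \cdot \frac{1}{133} = - \frac{1}{35} + \frac{9}{19} = \frac{296}{665} \approx 0.44511$)
$\frac{1}{D{\left(o \right)} - 17939} = \frac{1}{\frac{296}{665} - 17939} = \frac{1}{- \frac{11929139}{665}} = - \frac{665}{11929139}$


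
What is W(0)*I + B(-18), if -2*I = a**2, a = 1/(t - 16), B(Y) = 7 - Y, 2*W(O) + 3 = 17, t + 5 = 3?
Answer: 16193/648 ≈ 24.989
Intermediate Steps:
t = -2 (t = -5 + 3 = -2)
W(O) = 7 (W(O) = -3/2 + (1/2)*17 = -3/2 + 17/2 = 7)
a = -1/18 (a = 1/(-2 - 16) = 1/(-18) = -1/18 ≈ -0.055556)
I = -1/648 (I = -(-1/18)**2/2 = -1/2*1/324 = -1/648 ≈ -0.0015432)
W(0)*I + B(-18) = 7*(-1/648) + (7 - 1*(-18)) = -7/648 + (7 + 18) = -7/648 + 25 = 16193/648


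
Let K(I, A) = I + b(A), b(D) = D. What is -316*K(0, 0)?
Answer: 0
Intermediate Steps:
K(I, A) = A + I (K(I, A) = I + A = A + I)
-316*K(0, 0) = -316*(0 + 0) = -316*0 = 0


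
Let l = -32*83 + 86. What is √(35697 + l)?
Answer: √33127 ≈ 182.01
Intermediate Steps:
l = -2570 (l = -2656 + 86 = -2570)
√(35697 + l) = √(35697 - 2570) = √33127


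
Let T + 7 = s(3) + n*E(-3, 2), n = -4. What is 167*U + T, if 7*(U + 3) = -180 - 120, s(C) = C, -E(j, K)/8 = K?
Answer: -53187/7 ≈ -7598.1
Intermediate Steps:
E(j, K) = -8*K
T = 60 (T = -7 + (3 - (-32)*2) = -7 + (3 - 4*(-16)) = -7 + (3 + 64) = -7 + 67 = 60)
U = -321/7 (U = -3 + (-180 - 120)/7 = -3 + (⅐)*(-300) = -3 - 300/7 = -321/7 ≈ -45.857)
167*U + T = 167*(-321/7) + 60 = -53607/7 + 60 = -53187/7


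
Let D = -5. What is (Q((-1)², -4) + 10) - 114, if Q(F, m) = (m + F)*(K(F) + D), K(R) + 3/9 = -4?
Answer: -76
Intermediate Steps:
K(R) = -13/3 (K(R) = -⅓ - 4 = -13/3)
Q(F, m) = -28*F/3 - 28*m/3 (Q(F, m) = (m + F)*(-13/3 - 5) = (F + m)*(-28/3) = -28*F/3 - 28*m/3)
(Q((-1)², -4) + 10) - 114 = ((-28/3*(-1)² - 28/3*(-4)) + 10) - 114 = ((-28/3*1 + 112/3) + 10) - 114 = ((-28/3 + 112/3) + 10) - 114 = (28 + 10) - 114 = 38 - 114 = -76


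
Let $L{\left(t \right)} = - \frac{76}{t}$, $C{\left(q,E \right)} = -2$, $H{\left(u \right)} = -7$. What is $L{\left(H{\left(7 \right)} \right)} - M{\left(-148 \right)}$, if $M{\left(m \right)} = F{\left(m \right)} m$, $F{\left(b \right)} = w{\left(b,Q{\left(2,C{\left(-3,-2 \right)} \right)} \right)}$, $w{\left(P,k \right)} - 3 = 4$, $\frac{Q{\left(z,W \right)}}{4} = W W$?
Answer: $\frac{7328}{7} \approx 1046.9$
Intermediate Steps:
$Q{\left(z,W \right)} = 4 W^{2}$ ($Q{\left(z,W \right)} = 4 W W = 4 W^{2}$)
$w{\left(P,k \right)} = 7$ ($w{\left(P,k \right)} = 3 + 4 = 7$)
$F{\left(b \right)} = 7$
$M{\left(m \right)} = 7 m$
$L{\left(H{\left(7 \right)} \right)} - M{\left(-148 \right)} = - \frac{76}{-7} - 7 \left(-148\right) = \left(-76\right) \left(- \frac{1}{7}\right) - -1036 = \frac{76}{7} + 1036 = \frac{7328}{7}$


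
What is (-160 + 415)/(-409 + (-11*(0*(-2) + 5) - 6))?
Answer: -51/94 ≈ -0.54255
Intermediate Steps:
(-160 + 415)/(-409 + (-11*(0*(-2) + 5) - 6)) = 255/(-409 + (-11*(0 + 5) - 6)) = 255/(-409 + (-11*5 - 6)) = 255/(-409 + (-55 - 6)) = 255/(-409 - 61) = 255/(-470) = 255*(-1/470) = -51/94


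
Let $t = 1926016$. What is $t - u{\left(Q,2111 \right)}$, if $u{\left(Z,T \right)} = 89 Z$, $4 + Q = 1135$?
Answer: $1825357$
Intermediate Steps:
$Q = 1131$ ($Q = -4 + 1135 = 1131$)
$t - u{\left(Q,2111 \right)} = 1926016 - 89 \cdot 1131 = 1926016 - 100659 = 1825357$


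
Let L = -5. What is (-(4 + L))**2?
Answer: 1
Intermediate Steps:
(-(4 + L))**2 = (-(4 - 5))**2 = (-1*(-1))**2 = 1**2 = 1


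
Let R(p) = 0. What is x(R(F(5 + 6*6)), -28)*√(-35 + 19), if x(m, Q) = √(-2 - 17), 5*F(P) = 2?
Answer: -4*√19 ≈ -17.436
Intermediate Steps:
F(P) = ⅖ (F(P) = (⅕)*2 = ⅖)
x(m, Q) = I*√19 (x(m, Q) = √(-19) = I*√19)
x(R(F(5 + 6*6)), -28)*√(-35 + 19) = (I*√19)*√(-35 + 19) = (I*√19)*√(-16) = (I*√19)*(4*I) = -4*√19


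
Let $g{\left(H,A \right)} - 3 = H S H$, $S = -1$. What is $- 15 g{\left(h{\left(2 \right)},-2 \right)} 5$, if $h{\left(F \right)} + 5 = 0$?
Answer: $1650$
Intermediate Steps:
$h{\left(F \right)} = -5$ ($h{\left(F \right)} = -5 + 0 = -5$)
$g{\left(H,A \right)} = 3 - H^{2}$ ($g{\left(H,A \right)} = 3 + H \left(-1\right) H = 3 + - H H = 3 - H^{2}$)
$- 15 g{\left(h{\left(2 \right)},-2 \right)} 5 = - 15 \left(3 - \left(-5\right)^{2}\right) 5 = - 15 \left(3 - 25\right) 5 = \left(-15\right) \left(-22\right) 5 = 330 \cdot 5 = 1650$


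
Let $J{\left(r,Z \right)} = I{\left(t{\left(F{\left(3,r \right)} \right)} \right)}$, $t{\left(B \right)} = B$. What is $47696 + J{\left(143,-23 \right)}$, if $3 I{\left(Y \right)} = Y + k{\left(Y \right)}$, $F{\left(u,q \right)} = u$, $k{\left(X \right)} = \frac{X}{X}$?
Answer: $\frac{143092}{3} \approx 47697.0$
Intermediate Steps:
$k{\left(X \right)} = 1$
$I{\left(Y \right)} = \frac{1}{3} + \frac{Y}{3}$ ($I{\left(Y \right)} = \frac{Y + 1}{3} = \frac{1 + Y}{3} = \frac{1}{3} + \frac{Y}{3}$)
$J{\left(r,Z \right)} = \frac{4}{3}$ ($J{\left(r,Z \right)} = \frac{1}{3} + \frac{1}{3} \cdot 3 = \frac{1}{3} + 1 = \frac{4}{3}$)
$47696 + J{\left(143,-23 \right)} = 47696 + \frac{4}{3} = \frac{143092}{3}$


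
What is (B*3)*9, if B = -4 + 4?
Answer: 0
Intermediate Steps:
B = 0
(B*3)*9 = (0*3)*9 = 0*9 = 0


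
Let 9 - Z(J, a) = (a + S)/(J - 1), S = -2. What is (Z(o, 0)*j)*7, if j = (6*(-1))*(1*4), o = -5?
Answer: -1456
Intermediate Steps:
Z(J, a) = 9 - (-2 + a)/(-1 + J) (Z(J, a) = 9 - (a - 2)/(J - 1) = 9 - (-2 + a)/(-1 + J))
j = -24 (j = -6*4 = -24)
(Z(o, 0)*j)*7 = (((-7 - 1*0 + 9*(-5))/(-1 - 5))*(-24))*7 = (((-7 + 0 - 45)/(-6))*(-24))*7 = (-⅙*(-52)*(-24))*7 = ((26/3)*(-24))*7 = -208*7 = -1456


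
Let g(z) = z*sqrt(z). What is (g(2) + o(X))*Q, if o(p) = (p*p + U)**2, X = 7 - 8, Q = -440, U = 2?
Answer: -3960 - 880*sqrt(2) ≈ -5204.5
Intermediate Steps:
g(z) = z**(3/2)
X = -1
o(p) = (2 + p**2)**2 (o(p) = (p*p + 2)**2 = (p**2 + 2)**2 = (2 + p**2)**2)
(g(2) + o(X))*Q = (2**(3/2) + (2 + (-1)**2)**2)*(-440) = (2*sqrt(2) + (2 + 1)**2)*(-440) = (2*sqrt(2) + 3**2)*(-440) = (2*sqrt(2) + 9)*(-440) = (9 + 2*sqrt(2))*(-440) = -3960 - 880*sqrt(2)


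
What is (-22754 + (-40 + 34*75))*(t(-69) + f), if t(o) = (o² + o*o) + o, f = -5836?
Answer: -73222548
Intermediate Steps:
t(o) = o + 2*o² (t(o) = (o² + o²) + o = 2*o² + o = o + 2*o²)
(-22754 + (-40 + 34*75))*(t(-69) + f) = (-22754 + (-40 + 34*75))*(-69*(1 + 2*(-69)) - 5836) = (-22754 + (-40 + 2550))*(-69*(1 - 138) - 5836) = (-22754 + 2510)*(-69*(-137) - 5836) = -20244*(9453 - 5836) = -20244*3617 = -73222548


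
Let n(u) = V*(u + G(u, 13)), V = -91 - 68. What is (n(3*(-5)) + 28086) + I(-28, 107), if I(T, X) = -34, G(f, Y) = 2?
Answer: 30119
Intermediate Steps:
V = -159
n(u) = -318 - 159*u (n(u) = -159*(u + 2) = -159*(2 + u) = -318 - 159*u)
(n(3*(-5)) + 28086) + I(-28, 107) = ((-318 - 477*(-5)) + 28086) - 34 = ((-318 - 159*(-15)) + 28086) - 34 = ((-318 + 2385) + 28086) - 34 = (2067 + 28086) - 34 = 30153 - 34 = 30119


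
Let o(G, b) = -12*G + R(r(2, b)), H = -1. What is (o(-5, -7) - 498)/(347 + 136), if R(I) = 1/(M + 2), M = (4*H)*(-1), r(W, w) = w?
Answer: -2627/2898 ≈ -0.90649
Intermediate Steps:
M = 4 (M = (4*(-1))*(-1) = -4*(-1) = 4)
R(I) = 1/6 (R(I) = 1/(4 + 2) = 1/6)
o(G, b) = 1/6 - 12*G (o(G, b) = -12*G + 1/6 = 1/6 - 12*G)
(o(-5, -7) - 498)/(347 + 136) = ((1/6 - 12*(-5)) - 498)/(347 + 136) = ((1/6 + 60) - 498)/483 = (361/6 - 498)*(1/483) = -2627/6*1/483 = -2627/2898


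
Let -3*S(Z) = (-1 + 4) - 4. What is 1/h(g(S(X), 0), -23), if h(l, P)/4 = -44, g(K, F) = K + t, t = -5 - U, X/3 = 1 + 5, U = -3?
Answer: -1/176 ≈ -0.0056818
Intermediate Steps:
X = 18 (X = 3*(1 + 5) = 3*6 = 18)
S(Z) = 1/3 (S(Z) = -((-1 + 4) - 4)/3 = -(3 - 4)/3 = -1/3*(-1) = 1/3)
t = -2 (t = -5 - 1*(-3) = -5 + 3 = -2)
g(K, F) = -2 + K (g(K, F) = K - 2 = -2 + K)
h(l, P) = -176 (h(l, P) = 4*(-44) = -176)
1/h(g(S(X), 0), -23) = 1/(-176) = -1/176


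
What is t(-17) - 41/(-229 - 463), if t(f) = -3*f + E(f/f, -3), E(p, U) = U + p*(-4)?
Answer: 30489/692 ≈ 44.059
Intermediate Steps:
E(p, U) = U - 4*p
t(f) = -7 - 3*f (t(f) = -3*f + (-3 - 4*f/f) = -3*f + (-3 - 4*1) = -3*f + (-3 - 4) = -3*f - 7 = -7 - 3*f)
t(-17) - 41/(-229 - 463) = (-7 - 3*(-17)) - 41/(-229 - 463) = (-7 + 51) - 41/(-692) = 44 - 41*(-1/692) = 44 + 41/692 = 30489/692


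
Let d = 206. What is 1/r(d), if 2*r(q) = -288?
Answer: -1/144 ≈ -0.0069444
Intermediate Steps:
r(q) = -144 (r(q) = (½)*(-288) = -144)
1/r(d) = 1/(-144) = -1/144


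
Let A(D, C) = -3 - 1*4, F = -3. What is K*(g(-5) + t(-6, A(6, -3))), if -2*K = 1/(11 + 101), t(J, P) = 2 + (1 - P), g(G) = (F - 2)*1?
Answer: -5/224 ≈ -0.022321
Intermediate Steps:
A(D, C) = -7 (A(D, C) = -3 - 4 = -7)
g(G) = -5 (g(G) = (-3 - 2)*1 = -5*1 = -5)
t(J, P) = 3 - P
K = -1/224 (K = -1/(2*(11 + 101)) = -½/112 = -½*1/112 = -1/224 ≈ -0.0044643)
K*(g(-5) + t(-6, A(6, -3))) = -(-5 + (3 - 1*(-7)))/224 = -(-5 + (3 + 7))/224 = -(-5 + 10)/224 = -1/224*5 = -5/224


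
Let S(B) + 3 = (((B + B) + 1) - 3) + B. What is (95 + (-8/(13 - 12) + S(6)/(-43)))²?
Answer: 13897984/1849 ≈ 7516.5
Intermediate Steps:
S(B) = -5 + 3*B (S(B) = -3 + ((((B + B) + 1) - 3) + B) = -3 + (((2*B + 1) - 3) + B) = -3 + (((1 + 2*B) - 3) + B) = -3 + ((-2 + 2*B) + B) = -3 + (-2 + 3*B) = -5 + 3*B)
(95 + (-8/(13 - 12) + S(6)/(-43)))² = (95 + (-8/(13 - 12) + (-5 + 3*6)/(-43)))² = (95 + (-8/1 + (-5 + 18)*(-1/43)))² = (95 + (-8*1 + 13*(-1/43)))² = (95 + (-8 - 13/43))² = (95 - 357/43)² = (3728/43)² = 13897984/1849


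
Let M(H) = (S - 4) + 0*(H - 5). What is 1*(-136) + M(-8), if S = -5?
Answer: -145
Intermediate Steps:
M(H) = -9 (M(H) = (-5 - 4) + 0*(H - 5) = -9 + 0*(-5 + H) = -9 + 0 = -9)
1*(-136) + M(-8) = 1*(-136) - 9 = -136 - 9 = -145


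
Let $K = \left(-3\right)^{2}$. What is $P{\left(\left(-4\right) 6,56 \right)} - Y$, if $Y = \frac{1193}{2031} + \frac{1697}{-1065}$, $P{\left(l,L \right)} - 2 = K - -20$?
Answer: $\frac{23076509}{721005} \approx 32.006$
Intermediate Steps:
$K = 9$
$P{\left(l,L \right)} = 31$ ($P{\left(l,L \right)} = 2 + \left(9 - -20\right) = 2 + \left(9 + 20\right) = 2 + 29 = 31$)
$Y = - \frac{725354}{721005}$ ($Y = 1193 \cdot \frac{1}{2031} + 1697 \left(- \frac{1}{1065}\right) = \frac{1193}{2031} - \frac{1697}{1065} = - \frac{725354}{721005} \approx -1.006$)
$P{\left(\left(-4\right) 6,56 \right)} - Y = 31 - - \frac{725354}{721005} = 31 + \frac{725354}{721005} = \frac{23076509}{721005}$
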